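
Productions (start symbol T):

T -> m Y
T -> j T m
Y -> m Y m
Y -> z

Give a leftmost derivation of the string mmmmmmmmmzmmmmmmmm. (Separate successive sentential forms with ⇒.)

T ⇒ mY   [T -> m Y]
mY ⇒ mmYm   [Y -> m Y m]
mmYm ⇒ mmmYmm   [Y -> m Y m]
mmmYmm ⇒ mmmmYmmm   [Y -> m Y m]
mmmmYmmm ⇒ mmmmmYmmmm   [Y -> m Y m]
mmmmmYmmmm ⇒ mmmmmmYmmmmm   [Y -> m Y m]
mmmmmmYmmmmm ⇒ mmmmmmmYmmmmmm   [Y -> m Y m]
mmmmmmmYmmmmmm ⇒ mmmmmmmmYmmmmmmm   [Y -> m Y m]
mmmmmmmmYmmmmmmm ⇒ mmmmmmmmmYmmmmmmmm   [Y -> m Y m]
mmmmmmmmmYmmmmmmmm ⇒ mmmmmmmmmzmmmmmmmm   [Y -> z]

T ⇒ mY ⇒ mmYm ⇒ mmmYmm ⇒ mmmmYmmm ⇒ mmmmmYmmmm ⇒ mmmmmmYmmmmm ⇒ mmmmmmmYmmmmmm ⇒ mmmmmmmmYmmmmmmm ⇒ mmmmmmmmmYmmmmmmmm ⇒ mmmmmmmmmzmmmmmmmm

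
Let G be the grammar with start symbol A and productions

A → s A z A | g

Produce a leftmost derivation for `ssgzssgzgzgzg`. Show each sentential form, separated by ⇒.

A ⇒ sAzA   [A → s A z A]
sAzA ⇒ ssAzAzA   [A → s A z A]
ssAzAzA ⇒ ssgzAzA   [A → g]
ssgzAzA ⇒ ssgzsAzAzA   [A → s A z A]
ssgzsAzAzA ⇒ ssgzssAzAzAzA   [A → s A z A]
ssgzssAzAzAzA ⇒ ssgzssgzAzAzA   [A → g]
ssgzssgzAzAzA ⇒ ssgzssgzgzAzA   [A → g]
ssgzssgzgzAzA ⇒ ssgzssgzgzgzA   [A → g]
ssgzssgzgzgzA ⇒ ssgzssgzgzgzg   [A → g]

A ⇒ sAzA ⇒ ssAzAzA ⇒ ssgzAzA ⇒ ssgzsAzAzA ⇒ ssgzssAzAzAzA ⇒ ssgzssgzAzAzA ⇒ ssgzssgzgzAzA ⇒ ssgzssgzgzgzA ⇒ ssgzssgzgzgzg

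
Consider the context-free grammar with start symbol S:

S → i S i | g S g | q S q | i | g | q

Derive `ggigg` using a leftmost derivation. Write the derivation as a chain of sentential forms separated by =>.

S=>gSg=>ggSgg=>ggigg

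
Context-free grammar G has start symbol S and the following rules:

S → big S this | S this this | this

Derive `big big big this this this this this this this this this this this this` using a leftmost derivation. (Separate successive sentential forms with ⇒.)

S ⇒ S this this   [S → S this this]
S this this ⇒ S this this this this   [S → S this this]
S this this this this ⇒ big S this this this this this   [S → big S this]
big S this this this this this ⇒ big big S this this this this this this   [S → big S this]
big big S this this this this this this ⇒ big big S this this this this this this this this   [S → S this this]
big big S this this this this this this this this ⇒ big big S this this this this this this this this this this   [S → S this this]
big big S this this this this this this this this this this ⇒ big big big S this this this this this this this this this this this   [S → big S this]
big big big S this this this this this this this this this this this ⇒ big big big this this this this this this this this this this this this   [S → this]

S ⇒ S this this ⇒ S this this this this ⇒ big S this this this this this ⇒ big big S this this this this this this ⇒ big big S this this this this this this this this ⇒ big big S this this this this this this this this this this ⇒ big big big S this this this this this this this this this this this ⇒ big big big this this this this this this this this this this this this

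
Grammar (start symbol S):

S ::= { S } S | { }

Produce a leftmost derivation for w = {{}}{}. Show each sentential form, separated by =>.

S=>{S}S=>{{}}S=>{{}}{}

S => {S}S   [S ::= { S } S]
{S}S => {{}}S   [S ::= { }]
{{}}S => {{}}{}   [S ::= { }]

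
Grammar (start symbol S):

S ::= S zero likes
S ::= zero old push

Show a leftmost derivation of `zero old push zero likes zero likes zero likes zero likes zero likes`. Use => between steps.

S => S zero likes   [S ::= S zero likes]
S zero likes => S zero likes zero likes   [S ::= S zero likes]
S zero likes zero likes => S zero likes zero likes zero likes   [S ::= S zero likes]
S zero likes zero likes zero likes => S zero likes zero likes zero likes zero likes   [S ::= S zero likes]
S zero likes zero likes zero likes zero likes => S zero likes zero likes zero likes zero likes zero likes   [S ::= S zero likes]
S zero likes zero likes zero likes zero likes zero likes => zero old push zero likes zero likes zero likes zero likes zero likes   [S ::= zero old push]

S => S zero likes => S zero likes zero likes => S zero likes zero likes zero likes => S zero likes zero likes zero likes zero likes => S zero likes zero likes zero likes zero likes zero likes => zero old push zero likes zero likes zero likes zero likes zero likes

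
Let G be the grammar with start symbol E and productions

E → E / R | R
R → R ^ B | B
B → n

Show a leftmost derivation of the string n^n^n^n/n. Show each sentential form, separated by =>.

E => E/R => R/R => R^B/R => R^B^B/R => R^B^B^B/R => B^B^B^B/R => n^B^B^B/R => n^n^B^B/R => n^n^n^B/R => n^n^n^n/R => n^n^n^n/B => n^n^n^n/n

E => E/R   [E → E / R]
E/R => R/R   [E → R]
R/R => R^B/R   [R → R ^ B]
R^B/R => R^B^B/R   [R → R ^ B]
R^B^B/R => R^B^B^B/R   [R → R ^ B]
R^B^B^B/R => B^B^B^B/R   [R → B]
B^B^B^B/R => n^B^B^B/R   [B → n]
n^B^B^B/R => n^n^B^B/R   [B → n]
n^n^B^B/R => n^n^n^B/R   [B → n]
n^n^n^B/R => n^n^n^n/R   [B → n]
n^n^n^n/R => n^n^n^n/B   [R → B]
n^n^n^n/B => n^n^n^n/n   [B → n]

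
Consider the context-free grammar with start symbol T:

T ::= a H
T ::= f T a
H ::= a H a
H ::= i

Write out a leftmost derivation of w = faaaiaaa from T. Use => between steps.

T => fTa => faHa => faaHaa => faaaHaaa => faaaiaaa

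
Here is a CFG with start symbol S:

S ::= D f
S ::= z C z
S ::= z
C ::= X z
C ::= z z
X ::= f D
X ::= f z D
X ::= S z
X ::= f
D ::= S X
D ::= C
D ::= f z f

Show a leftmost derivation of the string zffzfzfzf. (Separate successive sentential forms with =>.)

S=>Df=>SXf=>zXf=>zfDf=>zfCf=>zfXzf=>zffzDzf=>zffzfzfzf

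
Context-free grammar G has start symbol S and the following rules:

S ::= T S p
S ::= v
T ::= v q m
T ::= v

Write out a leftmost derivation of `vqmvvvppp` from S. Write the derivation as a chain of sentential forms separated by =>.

S => TSp => vqmSp => vqmTSpp => vqmvSpp => vqmvTSppp => vqmvvSppp => vqmvvvppp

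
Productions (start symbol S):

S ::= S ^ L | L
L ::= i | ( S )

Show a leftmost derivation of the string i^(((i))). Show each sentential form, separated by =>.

S => S^L => L^L => i^L => i^(S) => i^(L) => i^((S)) => i^((L)) => i^(((S))) => i^(((L))) => i^(((i)))

S => S^L   [S ::= S ^ L]
S^L => L^L   [S ::= L]
L^L => i^L   [L ::= i]
i^L => i^(S)   [L ::= ( S )]
i^(S) => i^(L)   [S ::= L]
i^(L) => i^((S))   [L ::= ( S )]
i^((S)) => i^((L))   [S ::= L]
i^((L)) => i^(((S)))   [L ::= ( S )]
i^(((S))) => i^(((L)))   [S ::= L]
i^(((L))) => i^(((i)))   [L ::= i]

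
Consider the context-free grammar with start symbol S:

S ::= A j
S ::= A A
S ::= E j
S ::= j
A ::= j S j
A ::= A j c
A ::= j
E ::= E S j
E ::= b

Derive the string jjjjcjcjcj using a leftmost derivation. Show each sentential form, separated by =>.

S => Aj => Ajcj => Ajcjcj => Ajcjcjcj => jSjjcjcjcj => jjjjcjcjcj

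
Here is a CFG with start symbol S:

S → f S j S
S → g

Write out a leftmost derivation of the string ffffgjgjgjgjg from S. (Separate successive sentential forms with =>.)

S => fSjS => ffSjSjS => fffSjSjSjS => ffffSjSjSjSjS => ffffgjSjSjSjS => ffffgjgjSjSjS => ffffgjgjgjSjS => ffffgjgjgjgjS => ffffgjgjgjgjg

S => fSjS   [S → f S j S]
fSjS => ffSjSjS   [S → f S j S]
ffSjSjS => fffSjSjSjS   [S → f S j S]
fffSjSjSjS => ffffSjSjSjSjS   [S → f S j S]
ffffSjSjSjSjS => ffffgjSjSjSjS   [S → g]
ffffgjSjSjSjS => ffffgjgjSjSjS   [S → g]
ffffgjgjSjSjS => ffffgjgjgjSjS   [S → g]
ffffgjgjgjSjS => ffffgjgjgjgjS   [S → g]
ffffgjgjgjgjS => ffffgjgjgjgjg   [S → g]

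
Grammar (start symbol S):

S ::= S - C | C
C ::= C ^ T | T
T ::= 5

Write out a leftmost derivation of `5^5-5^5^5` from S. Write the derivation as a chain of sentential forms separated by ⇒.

S ⇒ S-C   [S ::= S - C]
S-C ⇒ C-C   [S ::= C]
C-C ⇒ C^T-C   [C ::= C ^ T]
C^T-C ⇒ T^T-C   [C ::= T]
T^T-C ⇒ 5^T-C   [T ::= 5]
5^T-C ⇒ 5^5-C   [T ::= 5]
5^5-C ⇒ 5^5-C^T   [C ::= C ^ T]
5^5-C^T ⇒ 5^5-C^T^T   [C ::= C ^ T]
5^5-C^T^T ⇒ 5^5-T^T^T   [C ::= T]
5^5-T^T^T ⇒ 5^5-5^T^T   [T ::= 5]
5^5-5^T^T ⇒ 5^5-5^5^T   [T ::= 5]
5^5-5^5^T ⇒ 5^5-5^5^5   [T ::= 5]

S ⇒ S-C ⇒ C-C ⇒ C^T-C ⇒ T^T-C ⇒ 5^T-C ⇒ 5^5-C ⇒ 5^5-C^T ⇒ 5^5-C^T^T ⇒ 5^5-T^T^T ⇒ 5^5-5^T^T ⇒ 5^5-5^5^T ⇒ 5^5-5^5^5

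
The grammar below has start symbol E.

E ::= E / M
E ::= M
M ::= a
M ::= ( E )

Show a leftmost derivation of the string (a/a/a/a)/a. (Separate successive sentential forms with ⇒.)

E⇒E/M⇒M/M⇒(E)/M⇒(E/M)/M⇒(E/M/M)/M⇒(E/M/M/M)/M⇒(M/M/M/M)/M⇒(a/M/M/M)/M⇒(a/a/M/M)/M⇒(a/a/a/M)/M⇒(a/a/a/a)/M⇒(a/a/a/a)/a

E ⇒ E/M   [E ::= E / M]
E/M ⇒ M/M   [E ::= M]
M/M ⇒ (E)/M   [M ::= ( E )]
(E)/M ⇒ (E/M)/M   [E ::= E / M]
(E/M)/M ⇒ (E/M/M)/M   [E ::= E / M]
(E/M/M)/M ⇒ (E/M/M/M)/M   [E ::= E / M]
(E/M/M/M)/M ⇒ (M/M/M/M)/M   [E ::= M]
(M/M/M/M)/M ⇒ (a/M/M/M)/M   [M ::= a]
(a/M/M/M)/M ⇒ (a/a/M/M)/M   [M ::= a]
(a/a/M/M)/M ⇒ (a/a/a/M)/M   [M ::= a]
(a/a/a/M)/M ⇒ (a/a/a/a)/M   [M ::= a]
(a/a/a/a)/M ⇒ (a/a/a/a)/a   [M ::= a]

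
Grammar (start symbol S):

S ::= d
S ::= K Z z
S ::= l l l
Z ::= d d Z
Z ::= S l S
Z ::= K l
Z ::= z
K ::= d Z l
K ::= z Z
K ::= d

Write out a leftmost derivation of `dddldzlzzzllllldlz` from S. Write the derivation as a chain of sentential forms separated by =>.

S => KZz   [S ::= K Z z]
KZz => dZlZz   [K ::= d Z l]
dZlZz => dSlSlZz   [Z ::= S l S]
dSlSlZz => dKZzlSlZz   [S ::= K Z z]
dKZzlSlZz => ddZzlSlZz   [K ::= d]
ddZzlSlZz => ddSlSzlSlZz   [Z ::= S l S]
ddSlSzlSlZz => dddlSzlSlZz   [S ::= d]
dddlSzlSlZz => dddlKZzzlSlZz   [S ::= K Z z]
dddlKZzzlSlZz => dddldZlZzzlSlZz   [K ::= d Z l]
dddldZlZzzlSlZz => dddldzlZzzlSlZz   [Z ::= z]
dddldzlZzzlSlZz => dddldzlzzzlSlZz   [Z ::= z]
dddldzlzzzlSlZz => dddldzlzzzlllllZz   [S ::= l l l]
dddldzlzzzlllllZz => dddldzlzzzlllllKlz   [Z ::= K l]
dddldzlzzzlllllKlz => dddldzlzzzllllldlz   [K ::= d]

S => KZz => dZlZz => dSlSlZz => dKZzlSlZz => ddZzlSlZz => ddSlSzlSlZz => dddlSzlSlZz => dddlKZzzlSlZz => dddldZlZzzlSlZz => dddldzlZzzlSlZz => dddldzlzzzlSlZz => dddldzlzzzlllllZz => dddldzlzzzlllllKlz => dddldzlzzzllllldlz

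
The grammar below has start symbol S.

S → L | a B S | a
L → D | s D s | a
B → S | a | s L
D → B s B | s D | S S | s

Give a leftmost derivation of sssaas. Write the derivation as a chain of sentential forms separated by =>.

S=>L=>D=>SS=>LS=>DS=>sDS=>ssS=>ssL=>sssDs=>sssSSs=>sssaSs=>sssaas

S => L   [S → L]
L => D   [L → D]
D => SS   [D → S S]
SS => LS   [S → L]
LS => DS   [L → D]
DS => sDS   [D → s D]
sDS => ssS   [D → s]
ssS => ssL   [S → L]
ssL => sssDs   [L → s D s]
sssDs => sssSSs   [D → S S]
sssSSs => sssaSs   [S → a]
sssaSs => sssaas   [S → a]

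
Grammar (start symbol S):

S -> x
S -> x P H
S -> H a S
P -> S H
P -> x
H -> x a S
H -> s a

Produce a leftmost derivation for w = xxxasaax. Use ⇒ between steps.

S ⇒ xPH ⇒ xxH ⇒ xxxaS ⇒ xxxaHaS ⇒ xxxasaaS ⇒ xxxasaax

S ⇒ xPH   [S -> x P H]
xPH ⇒ xxH   [P -> x]
xxH ⇒ xxxaS   [H -> x a S]
xxxaS ⇒ xxxaHaS   [S -> H a S]
xxxaHaS ⇒ xxxasaaS   [H -> s a]
xxxasaaS ⇒ xxxasaax   [S -> x]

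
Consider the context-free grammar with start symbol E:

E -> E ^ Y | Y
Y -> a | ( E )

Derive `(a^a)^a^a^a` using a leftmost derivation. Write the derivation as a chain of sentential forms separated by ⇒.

E ⇒ E^Y   [E -> E ^ Y]
E^Y ⇒ E^Y^Y   [E -> E ^ Y]
E^Y^Y ⇒ E^Y^Y^Y   [E -> E ^ Y]
E^Y^Y^Y ⇒ Y^Y^Y^Y   [E -> Y]
Y^Y^Y^Y ⇒ (E)^Y^Y^Y   [Y -> ( E )]
(E)^Y^Y^Y ⇒ (E^Y)^Y^Y^Y   [E -> E ^ Y]
(E^Y)^Y^Y^Y ⇒ (Y^Y)^Y^Y^Y   [E -> Y]
(Y^Y)^Y^Y^Y ⇒ (a^Y)^Y^Y^Y   [Y -> a]
(a^Y)^Y^Y^Y ⇒ (a^a)^Y^Y^Y   [Y -> a]
(a^a)^Y^Y^Y ⇒ (a^a)^a^Y^Y   [Y -> a]
(a^a)^a^Y^Y ⇒ (a^a)^a^a^Y   [Y -> a]
(a^a)^a^a^Y ⇒ (a^a)^a^a^a   [Y -> a]

E ⇒ E^Y ⇒ E^Y^Y ⇒ E^Y^Y^Y ⇒ Y^Y^Y^Y ⇒ (E)^Y^Y^Y ⇒ (E^Y)^Y^Y^Y ⇒ (Y^Y)^Y^Y^Y ⇒ (a^Y)^Y^Y^Y ⇒ (a^a)^Y^Y^Y ⇒ (a^a)^a^Y^Y ⇒ (a^a)^a^a^Y ⇒ (a^a)^a^a^a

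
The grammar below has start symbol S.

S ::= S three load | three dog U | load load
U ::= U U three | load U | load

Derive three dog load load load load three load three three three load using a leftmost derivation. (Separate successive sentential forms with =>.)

S => S three load   [S ::= S three load]
S three load => three dog U three load   [S ::= three dog U]
three dog U three load => three dog U U three three load   [U ::= U U three]
three dog U U three three load => three dog load U three three load   [U ::= load]
three dog load U three three load => three dog load U U three three three load   [U ::= U U three]
three dog load U U three three three load => three dog load U U three U three three three load   [U ::= U U three]
three dog load U U three U three three three load => three dog load load U U three U three three three load   [U ::= load U]
three dog load load U U three U three three three load => three dog load load load U three U three three three load   [U ::= load]
three dog load load load U three U three three three load => three dog load load load load three U three three three load   [U ::= load]
three dog load load load load three U three three three load => three dog load load load load three load three three three load   [U ::= load]

S => S three load => three dog U three load => three dog U U three three load => three dog load U three three load => three dog load U U three three three load => three dog load U U three U three three three load => three dog load load U U three U three three three load => three dog load load load U three U three three three load => three dog load load load load three U three three three load => three dog load load load load three load three three three load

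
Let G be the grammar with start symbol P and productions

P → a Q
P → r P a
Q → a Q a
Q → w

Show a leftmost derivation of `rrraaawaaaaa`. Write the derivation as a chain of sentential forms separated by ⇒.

P ⇒ rPa   [P → r P a]
rPa ⇒ rrPaa   [P → r P a]
rrPaa ⇒ rrrPaaa   [P → r P a]
rrrPaaa ⇒ rrraQaaa   [P → a Q]
rrraQaaa ⇒ rrraaQaaaa   [Q → a Q a]
rrraaQaaaa ⇒ rrraaaQaaaaa   [Q → a Q a]
rrraaaQaaaaa ⇒ rrraaawaaaaa   [Q → w]

P ⇒ rPa ⇒ rrPaa ⇒ rrrPaaa ⇒ rrraQaaa ⇒ rrraaQaaaa ⇒ rrraaaQaaaaa ⇒ rrraaawaaaaa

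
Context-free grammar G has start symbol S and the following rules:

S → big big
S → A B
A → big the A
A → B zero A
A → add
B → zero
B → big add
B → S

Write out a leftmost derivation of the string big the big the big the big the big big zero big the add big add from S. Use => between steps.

S => A B => big the A B => big the big the A B => big the big the big the A B => big the big the big the big the A B => big the big the big the big the B zero A B => big the big the big the big the S zero A B => big the big the big the big the big big zero A B => big the big the big the big the big big zero big the A B => big the big the big the big the big big zero big the add B => big the big the big the big the big big zero big the add big add

S => A B   [S → A B]
A B => big the A B   [A → big the A]
big the A B => big the big the A B   [A → big the A]
big the big the A B => big the big the big the A B   [A → big the A]
big the big the big the A B => big the big the big the big the A B   [A → big the A]
big the big the big the big the A B => big the big the big the big the B zero A B   [A → B zero A]
big the big the big the big the B zero A B => big the big the big the big the S zero A B   [B → S]
big the big the big the big the S zero A B => big the big the big the big the big big zero A B   [S → big big]
big the big the big the big the big big zero A B => big the big the big the big the big big zero big the A B   [A → big the A]
big the big the big the big the big big zero big the A B => big the big the big the big the big big zero big the add B   [A → add]
big the big the big the big the big big zero big the add B => big the big the big the big the big big zero big the add big add   [B → big add]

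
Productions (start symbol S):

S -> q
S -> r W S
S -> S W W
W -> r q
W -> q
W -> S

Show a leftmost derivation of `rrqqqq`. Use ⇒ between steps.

S ⇒ rWS   [S -> r W S]
rWS ⇒ rrqS   [W -> r q]
rrqS ⇒ rrqSWW   [S -> S W W]
rrqSWW ⇒ rrqqWW   [S -> q]
rrqqWW ⇒ rrqqqW   [W -> q]
rrqqqW ⇒ rrqqqq   [W -> q]

S⇒rWS⇒rrqS⇒rrqSWW⇒rrqqWW⇒rrqqqW⇒rrqqqq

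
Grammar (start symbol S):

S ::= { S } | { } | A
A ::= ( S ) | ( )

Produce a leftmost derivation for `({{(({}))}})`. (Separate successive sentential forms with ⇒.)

S ⇒ A ⇒ (S) ⇒ ({S}) ⇒ ({{S}}) ⇒ ({{A}}) ⇒ ({{(S)}}) ⇒ ({{(A)}}) ⇒ ({{((S))}}) ⇒ ({{(({}))}})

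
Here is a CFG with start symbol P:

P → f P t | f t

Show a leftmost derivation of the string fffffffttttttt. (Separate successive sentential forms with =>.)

P => fPt => ffPtt => fffPttt => ffffPtttt => fffffPttttt => ffffffPtttttt => fffffffttttttt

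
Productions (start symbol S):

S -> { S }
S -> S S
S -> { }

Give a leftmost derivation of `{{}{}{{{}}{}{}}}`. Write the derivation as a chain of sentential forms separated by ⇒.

S⇒{S}⇒{SS}⇒{SSS}⇒{{}SS}⇒{{}{}S}⇒{{}{}{S}}⇒{{}{}{SS}}⇒{{}{}{{S}S}}⇒{{}{}{{{}}S}}⇒{{}{}{{{}}SS}}⇒{{}{}{{{}}{}S}}⇒{{}{}{{{}}{}{}}}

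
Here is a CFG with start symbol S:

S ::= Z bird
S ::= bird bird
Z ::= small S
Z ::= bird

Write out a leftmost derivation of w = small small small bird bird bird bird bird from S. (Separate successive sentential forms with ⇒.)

S ⇒ Z bird   [S ::= Z bird]
Z bird ⇒ small S bird   [Z ::= small S]
small S bird ⇒ small Z bird bird   [S ::= Z bird]
small Z bird bird ⇒ small small S bird bird   [Z ::= small S]
small small S bird bird ⇒ small small Z bird bird bird   [S ::= Z bird]
small small Z bird bird bird ⇒ small small small S bird bird bird   [Z ::= small S]
small small small S bird bird bird ⇒ small small small bird bird bird bird bird   [S ::= bird bird]

S ⇒ Z bird ⇒ small S bird ⇒ small Z bird bird ⇒ small small S bird bird ⇒ small small Z bird bird bird ⇒ small small small S bird bird bird ⇒ small small small bird bird bird bird bird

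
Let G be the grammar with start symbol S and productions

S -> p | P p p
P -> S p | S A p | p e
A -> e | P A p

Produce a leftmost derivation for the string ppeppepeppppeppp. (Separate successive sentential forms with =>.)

S => Ppp => SAppp => PppAppp => SApppAppp => pApppAppp => pPAppppAppp => pSApAppppAppp => pPppApAppppAppp => ppeppApAppppAppp => ppeppepAppppAppp => ppeppepeppppAppp => ppeppepeppppeppp

S => Ppp   [S -> P p p]
Ppp => SAppp   [P -> S A p]
SAppp => PppAppp   [S -> P p p]
PppAppp => SApppAppp   [P -> S A p]
SApppAppp => pApppAppp   [S -> p]
pApppAppp => pPAppppAppp   [A -> P A p]
pPAppppAppp => pSApAppppAppp   [P -> S A p]
pSApAppppAppp => pPppApAppppAppp   [S -> P p p]
pPppApAppppAppp => ppeppApAppppAppp   [P -> p e]
ppeppApAppppAppp => ppeppepAppppAppp   [A -> e]
ppeppepAppppAppp => ppeppepeppppAppp   [A -> e]
ppeppepeppppAppp => ppeppepeppppeppp   [A -> e]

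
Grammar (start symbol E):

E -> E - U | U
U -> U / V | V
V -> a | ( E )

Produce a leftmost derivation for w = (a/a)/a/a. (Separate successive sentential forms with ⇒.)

E ⇒ U ⇒ U/V ⇒ U/V/V ⇒ V/V/V ⇒ (E)/V/V ⇒ (U)/V/V ⇒ (U/V)/V/V ⇒ (V/V)/V/V ⇒ (a/V)/V/V ⇒ (a/a)/V/V ⇒ (a/a)/a/V ⇒ (a/a)/a/a

E ⇒ U   [E -> U]
U ⇒ U/V   [U -> U / V]
U/V ⇒ U/V/V   [U -> U / V]
U/V/V ⇒ V/V/V   [U -> V]
V/V/V ⇒ (E)/V/V   [V -> ( E )]
(E)/V/V ⇒ (U)/V/V   [E -> U]
(U)/V/V ⇒ (U/V)/V/V   [U -> U / V]
(U/V)/V/V ⇒ (V/V)/V/V   [U -> V]
(V/V)/V/V ⇒ (a/V)/V/V   [V -> a]
(a/V)/V/V ⇒ (a/a)/V/V   [V -> a]
(a/a)/V/V ⇒ (a/a)/a/V   [V -> a]
(a/a)/a/V ⇒ (a/a)/a/a   [V -> a]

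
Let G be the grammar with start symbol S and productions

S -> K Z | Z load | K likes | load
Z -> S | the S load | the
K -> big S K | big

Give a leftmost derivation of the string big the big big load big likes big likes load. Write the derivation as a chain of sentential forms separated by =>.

S => K Z => big Z => big the S load => big the K likes load => big the big S K likes load => big the big K likes K likes load => big the big big S K likes K likes load => big the big big load K likes K likes load => big the big big load big likes K likes load => big the big big load big likes big likes load

S => K Z   [S -> K Z]
K Z => big Z   [K -> big]
big Z => big the S load   [Z -> the S load]
big the S load => big the K likes load   [S -> K likes]
big the K likes load => big the big S K likes load   [K -> big S K]
big the big S K likes load => big the big K likes K likes load   [S -> K likes]
big the big K likes K likes load => big the big big S K likes K likes load   [K -> big S K]
big the big big S K likes K likes load => big the big big load K likes K likes load   [S -> load]
big the big big load K likes K likes load => big the big big load big likes K likes load   [K -> big]
big the big big load big likes K likes load => big the big big load big likes big likes load   [K -> big]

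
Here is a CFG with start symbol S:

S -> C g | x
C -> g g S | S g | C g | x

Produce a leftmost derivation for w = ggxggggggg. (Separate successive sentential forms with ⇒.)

S ⇒ Cg ⇒ Cgg ⇒ ggSgg ⇒ ggCggg ⇒ ggCgggg ⇒ ggSggggg ⇒ ggCgggggg ⇒ ggSggggggg ⇒ ggxggggggg

S ⇒ Cg   [S -> C g]
Cg ⇒ Cgg   [C -> C g]
Cgg ⇒ ggSgg   [C -> g g S]
ggSgg ⇒ ggCggg   [S -> C g]
ggCggg ⇒ ggCgggg   [C -> C g]
ggCgggg ⇒ ggSggggg   [C -> S g]
ggSggggg ⇒ ggCgggggg   [S -> C g]
ggCgggggg ⇒ ggSggggggg   [C -> S g]
ggSggggggg ⇒ ggxggggggg   [S -> x]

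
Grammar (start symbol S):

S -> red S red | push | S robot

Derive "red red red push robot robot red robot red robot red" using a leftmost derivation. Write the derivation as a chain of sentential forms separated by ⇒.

S ⇒ red S red ⇒ red S robot red ⇒ red red S red robot red ⇒ red red S robot red robot red ⇒ red red red S red robot red robot red ⇒ red red red S robot red robot red robot red ⇒ red red red S robot robot red robot red robot red ⇒ red red red push robot robot red robot red robot red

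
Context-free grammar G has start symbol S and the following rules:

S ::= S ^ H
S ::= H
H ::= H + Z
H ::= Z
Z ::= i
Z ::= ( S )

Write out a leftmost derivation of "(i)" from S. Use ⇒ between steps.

S⇒H⇒Z⇒(S)⇒(H)⇒(Z)⇒(i)

S ⇒ H   [S ::= H]
H ⇒ Z   [H ::= Z]
Z ⇒ (S)   [Z ::= ( S )]
(S) ⇒ (H)   [S ::= H]
(H) ⇒ (Z)   [H ::= Z]
(Z) ⇒ (i)   [Z ::= i]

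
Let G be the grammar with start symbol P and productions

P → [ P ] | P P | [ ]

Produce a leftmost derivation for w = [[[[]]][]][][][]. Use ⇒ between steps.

P ⇒ PP ⇒ PPP ⇒ PPPP ⇒ [P]PPP ⇒ [PP]PPP ⇒ [[P]P]PPP ⇒ [[[P]]P]PPP ⇒ [[[[]]]P]PPP ⇒ [[[[]]][]]PPP ⇒ [[[[]]][]][]PP ⇒ [[[[]]][]][][]P ⇒ [[[[]]][]][][][]

P ⇒ PP   [P → P P]
PP ⇒ PPP   [P → P P]
PPP ⇒ PPPP   [P → P P]
PPPP ⇒ [P]PPP   [P → [ P ]]
[P]PPP ⇒ [PP]PPP   [P → P P]
[PP]PPP ⇒ [[P]P]PPP   [P → [ P ]]
[[P]P]PPP ⇒ [[[P]]P]PPP   [P → [ P ]]
[[[P]]P]PPP ⇒ [[[[]]]P]PPP   [P → [ ]]
[[[[]]]P]PPP ⇒ [[[[]]][]]PPP   [P → [ ]]
[[[[]]][]]PPP ⇒ [[[[]]][]][]PP   [P → [ ]]
[[[[]]][]][]PP ⇒ [[[[]]][]][][]P   [P → [ ]]
[[[[]]][]][][]P ⇒ [[[[]]][]][][][]   [P → [ ]]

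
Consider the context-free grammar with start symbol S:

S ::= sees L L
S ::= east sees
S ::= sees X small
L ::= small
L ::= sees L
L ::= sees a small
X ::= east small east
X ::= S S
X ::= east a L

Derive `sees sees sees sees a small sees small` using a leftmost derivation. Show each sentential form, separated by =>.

S => sees L L   [S ::= sees L L]
sees L L => sees sees L L   [L ::= sees L]
sees sees L L => sees sees sees L L   [L ::= sees L]
sees sees sees L L => sees sees sees sees a small L   [L ::= sees a small]
sees sees sees sees a small L => sees sees sees sees a small sees L   [L ::= sees L]
sees sees sees sees a small sees L => sees sees sees sees a small sees small   [L ::= small]

S => sees L L => sees sees L L => sees sees sees L L => sees sees sees sees a small L => sees sees sees sees a small sees L => sees sees sees sees a small sees small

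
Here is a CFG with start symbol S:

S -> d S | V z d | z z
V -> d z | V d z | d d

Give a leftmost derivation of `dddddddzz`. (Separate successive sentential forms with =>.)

S => dS => ddS => dddS => ddddS => dddddS => ddddddS => dddddddS => dddddddzz

S => dS   [S -> d S]
dS => ddS   [S -> d S]
ddS => dddS   [S -> d S]
dddS => ddddS   [S -> d S]
ddddS => dddddS   [S -> d S]
dddddS => ddddddS   [S -> d S]
ddddddS => dddddddS   [S -> d S]
dddddddS => dddddddzz   [S -> z z]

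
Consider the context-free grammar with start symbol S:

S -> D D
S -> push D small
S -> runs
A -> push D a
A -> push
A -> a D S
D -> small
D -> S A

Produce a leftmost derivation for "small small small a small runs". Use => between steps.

S => D D   [S -> D D]
D D => small D   [D -> small]
small D => small S A   [D -> S A]
small S A => small D D A   [S -> D D]
small D D A => small small D A   [D -> small]
small small D A => small small small A   [D -> small]
small small small A => small small small a D S   [A -> a D S]
small small small a D S => small small small a small S   [D -> small]
small small small a small S => small small small a small runs   [S -> runs]

S => D D => small D => small S A => small D D A => small small D A => small small small A => small small small a D S => small small small a small S => small small small a small runs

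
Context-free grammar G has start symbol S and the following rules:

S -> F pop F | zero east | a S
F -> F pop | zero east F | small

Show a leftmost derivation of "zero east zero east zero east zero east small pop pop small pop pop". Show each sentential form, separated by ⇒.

S ⇒ F pop F   [S -> F pop F]
F pop F ⇒ F pop pop F   [F -> F pop]
F pop pop F ⇒ zero east F pop pop F   [F -> zero east F]
zero east F pop pop F ⇒ zero east zero east F pop pop F   [F -> zero east F]
zero east zero east F pop pop F ⇒ zero east zero east zero east F pop pop F   [F -> zero east F]
zero east zero east zero east F pop pop F ⇒ zero east zero east zero east zero east F pop pop F   [F -> zero east F]
zero east zero east zero east zero east F pop pop F ⇒ zero east zero east zero east zero east small pop pop F   [F -> small]
zero east zero east zero east zero east small pop pop F ⇒ zero east zero east zero east zero east small pop pop F pop   [F -> F pop]
zero east zero east zero east zero east small pop pop F pop ⇒ zero east zero east zero east zero east small pop pop F pop pop   [F -> F pop]
zero east zero east zero east zero east small pop pop F pop pop ⇒ zero east zero east zero east zero east small pop pop small pop pop   [F -> small]

S ⇒ F pop F ⇒ F pop pop F ⇒ zero east F pop pop F ⇒ zero east zero east F pop pop F ⇒ zero east zero east zero east F pop pop F ⇒ zero east zero east zero east zero east F pop pop F ⇒ zero east zero east zero east zero east small pop pop F ⇒ zero east zero east zero east zero east small pop pop F pop ⇒ zero east zero east zero east zero east small pop pop F pop pop ⇒ zero east zero east zero east zero east small pop pop small pop pop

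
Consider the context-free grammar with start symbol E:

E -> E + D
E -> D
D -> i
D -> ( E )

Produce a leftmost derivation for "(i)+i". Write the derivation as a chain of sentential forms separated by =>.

E => E+D => D+D => (E)+D => (D)+D => (i)+D => (i)+i

E => E+D   [E -> E + D]
E+D => D+D   [E -> D]
D+D => (E)+D   [D -> ( E )]
(E)+D => (D)+D   [E -> D]
(D)+D => (i)+D   [D -> i]
(i)+D => (i)+i   [D -> i]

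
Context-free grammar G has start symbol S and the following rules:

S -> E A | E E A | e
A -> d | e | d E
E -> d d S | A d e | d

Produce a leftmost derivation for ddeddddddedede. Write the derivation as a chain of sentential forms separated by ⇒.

S ⇒ EA ⇒ AdeA ⇒ ddeA ⇒ ddedE ⇒ ddedddS ⇒ ddedddEEA ⇒ ddedddAdeEA ⇒ ddeddddEdeEA ⇒ ddeddddAdedeEA ⇒ ddeddddddedeEA ⇒ ddeddddddededA ⇒ ddeddddddedede

S ⇒ EA   [S -> E A]
EA ⇒ AdeA   [E -> A d e]
AdeA ⇒ ddeA   [A -> d]
ddeA ⇒ ddedE   [A -> d E]
ddedE ⇒ ddedddS   [E -> d d S]
ddedddS ⇒ ddedddEEA   [S -> E E A]
ddedddEEA ⇒ ddedddAdeEA   [E -> A d e]
ddedddAdeEA ⇒ ddeddddEdeEA   [A -> d E]
ddeddddEdeEA ⇒ ddeddddAdedeEA   [E -> A d e]
ddeddddAdedeEA ⇒ ddeddddddedeEA   [A -> d]
ddeddddddedeEA ⇒ ddeddddddededA   [E -> d]
ddeddddddededA ⇒ ddeddddddedede   [A -> e]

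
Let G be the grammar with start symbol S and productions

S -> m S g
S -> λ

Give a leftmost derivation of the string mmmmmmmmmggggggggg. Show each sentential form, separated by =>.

S=>mSg=>mmSgg=>mmmSggg=>mmmmSgggg=>mmmmmSggggg=>mmmmmmSgggggg=>mmmmmmmSggggggg=>mmmmmmmmSgggggggg=>mmmmmmmmmSggggggggg=>mmmmmmmmmggggggggg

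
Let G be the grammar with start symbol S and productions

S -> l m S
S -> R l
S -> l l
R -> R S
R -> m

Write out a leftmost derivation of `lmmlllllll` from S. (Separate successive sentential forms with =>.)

S => lmS   [S -> l m S]
lmS => lmRl   [S -> R l]
lmRl => lmRSl   [R -> R S]
lmRSl => lmRSSl   [R -> R S]
lmRSSl => lmRSSSl   [R -> R S]
lmRSSSl => lmmSSSl   [R -> m]
lmmSSSl => lmmllSSl   [S -> l l]
lmmllSSl => lmmllllSl   [S -> l l]
lmmllllSl => lmmlllllll   [S -> l l]

S=>lmS=>lmRl=>lmRSl=>lmRSSl=>lmRSSSl=>lmmSSSl=>lmmllSSl=>lmmllllSl=>lmmlllllll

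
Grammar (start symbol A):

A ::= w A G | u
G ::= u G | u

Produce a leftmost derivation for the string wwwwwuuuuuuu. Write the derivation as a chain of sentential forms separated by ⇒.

A ⇒ wAG ⇒ wwAGG ⇒ wwwAGGG ⇒ wwwwAGGGG ⇒ wwwwwAGGGGG ⇒ wwwwwuGGGGG ⇒ wwwwwuuGGGG ⇒ wwwwwuuuGGGG ⇒ wwwwwuuuuGGG ⇒ wwwwwuuuuuGG ⇒ wwwwwuuuuuuG ⇒ wwwwwuuuuuuu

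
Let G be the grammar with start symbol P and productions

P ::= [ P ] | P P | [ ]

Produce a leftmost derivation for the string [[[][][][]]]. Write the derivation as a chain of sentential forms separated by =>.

P => [P]   [P ::= [ P ]]
[P] => [[P]]   [P ::= [ P ]]
[[P]] => [[PP]]   [P ::= P P]
[[PP]] => [[[]P]]   [P ::= [ ]]
[[[]P]] => [[[]PP]]   [P ::= P P]
[[[]PP]] => [[[]PPP]]   [P ::= P P]
[[[]PPP]] => [[[][]PP]]   [P ::= [ ]]
[[[][]PP]] => [[[][][]P]]   [P ::= [ ]]
[[[][][]P]] => [[[][][][]]]   [P ::= [ ]]

P => [P] => [[P]] => [[PP]] => [[[]P]] => [[[]PP]] => [[[]PPP]] => [[[][]PP]] => [[[][][]P]] => [[[][][][]]]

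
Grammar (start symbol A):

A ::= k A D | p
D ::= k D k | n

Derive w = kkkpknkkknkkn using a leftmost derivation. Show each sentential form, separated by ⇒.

A ⇒ kAD   [A ::= k A D]
kAD ⇒ kkADD   [A ::= k A D]
kkADD ⇒ kkkADDD   [A ::= k A D]
kkkADDD ⇒ kkkpDDD   [A ::= p]
kkkpDDD ⇒ kkkpkDkDD   [D ::= k D k]
kkkpkDkDD ⇒ kkkpknkDD   [D ::= n]
kkkpknkDD ⇒ kkkpknkkDkD   [D ::= k D k]
kkkpknkkDkD ⇒ kkkpknkkkDkkD   [D ::= k D k]
kkkpknkkkDkkD ⇒ kkkpknkkknkkD   [D ::= n]
kkkpknkkknkkD ⇒ kkkpknkkknkkn   [D ::= n]

A ⇒ kAD ⇒ kkADD ⇒ kkkADDD ⇒ kkkpDDD ⇒ kkkpkDkDD ⇒ kkkpknkDD ⇒ kkkpknkkDkD ⇒ kkkpknkkkDkkD ⇒ kkkpknkkknkkD ⇒ kkkpknkkknkkn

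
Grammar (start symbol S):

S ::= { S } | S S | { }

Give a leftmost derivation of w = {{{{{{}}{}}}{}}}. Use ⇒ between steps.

S⇒{S}⇒{{S}}⇒{{SS}}⇒{{{S}S}}⇒{{{{S}}S}}⇒{{{{SS}}S}}⇒{{{{{S}S}}S}}⇒{{{{{{}}S}}S}}⇒{{{{{{}}{}}}S}}⇒{{{{{{}}{}}}{}}}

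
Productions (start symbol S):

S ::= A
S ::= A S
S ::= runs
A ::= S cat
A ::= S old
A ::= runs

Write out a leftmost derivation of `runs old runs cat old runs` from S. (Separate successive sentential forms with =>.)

S => A S   [S ::= A S]
A S => S old S   [A ::= S old]
S old S => A old S   [S ::= A]
A old S => runs old S   [A ::= runs]
runs old S => runs old A S   [S ::= A S]
runs old A S => runs old S old S   [A ::= S old]
runs old S old S => runs old A old S   [S ::= A]
runs old A old S => runs old S cat old S   [A ::= S cat]
runs old S cat old S => runs old runs cat old S   [S ::= runs]
runs old runs cat old S => runs old runs cat old runs   [S ::= runs]

S => A S => S old S => A old S => runs old S => runs old A S => runs old S old S => runs old A old S => runs old S cat old S => runs old runs cat old S => runs old runs cat old runs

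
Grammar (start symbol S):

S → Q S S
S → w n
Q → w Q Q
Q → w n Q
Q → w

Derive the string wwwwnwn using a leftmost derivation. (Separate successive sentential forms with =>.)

S => QSS => wQQSS => wwQSS => wwwSS => wwwwnS => wwwwnwn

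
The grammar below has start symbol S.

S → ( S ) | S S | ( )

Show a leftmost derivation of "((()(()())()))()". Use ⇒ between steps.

S ⇒ SS ⇒ (S)S ⇒ ((S))S ⇒ ((SS))S ⇒ ((()S))S ⇒ ((()SS))S ⇒ ((()(S)S))S ⇒ ((()(SS)S))S ⇒ ((()(()S)S))S ⇒ ((()(()())S))S ⇒ ((()(()())()))S ⇒ ((()(()())()))()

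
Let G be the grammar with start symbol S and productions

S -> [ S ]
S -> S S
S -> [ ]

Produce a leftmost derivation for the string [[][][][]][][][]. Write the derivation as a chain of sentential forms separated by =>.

S => SS   [S -> S S]
SS => SSS   [S -> S S]
SSS => SSSS   [S -> S S]
SSSS => [S]SSS   [S -> [ S ]]
[S]SSS => [SS]SSS   [S -> S S]
[SS]SSS => [SSS]SSS   [S -> S S]
[SSS]SSS => [SSSS]SSS   [S -> S S]
[SSSS]SSS => [[]SSS]SSS   [S -> [ ]]
[[]SSS]SSS => [[][]SS]SSS   [S -> [ ]]
[[][]SS]SSS => [[][][]S]SSS   [S -> [ ]]
[[][][]S]SSS => [[][][][]]SSS   [S -> [ ]]
[[][][][]]SSS => [[][][][]][]SS   [S -> [ ]]
[[][][][]][]SS => [[][][][]][][]S   [S -> [ ]]
[[][][][]][][]S => [[][][][]][][][]   [S -> [ ]]

S => SS => SSS => SSSS => [S]SSS => [SS]SSS => [SSS]SSS => [SSSS]SSS => [[]SSS]SSS => [[][]SS]SSS => [[][][]S]SSS => [[][][][]]SSS => [[][][][]][]SS => [[][][][]][][]S => [[][][][]][][][]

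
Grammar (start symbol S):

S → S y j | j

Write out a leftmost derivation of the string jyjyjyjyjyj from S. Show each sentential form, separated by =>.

S => Syj   [S → S y j]
Syj => Syjyj   [S → S y j]
Syjyj => Syjyjyj   [S → S y j]
Syjyjyj => Syjyjyjyj   [S → S y j]
Syjyjyjyj => Syjyjyjyjyj   [S → S y j]
Syjyjyjyjyj => jyjyjyjyjyj   [S → j]

S => Syj => Syjyj => Syjyjyj => Syjyjyjyj => Syjyjyjyjyj => jyjyjyjyjyj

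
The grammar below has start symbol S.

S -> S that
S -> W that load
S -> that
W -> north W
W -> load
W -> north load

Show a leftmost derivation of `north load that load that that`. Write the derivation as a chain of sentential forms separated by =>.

S => S that => S that that => W that load that that => north load that load that that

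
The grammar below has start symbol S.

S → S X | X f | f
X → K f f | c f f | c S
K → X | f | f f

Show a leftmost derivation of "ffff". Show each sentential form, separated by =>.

S => Xf => Kfff => ffff

S => Xf   [S → X f]
Xf => Kfff   [X → K f f]
Kfff => ffff   [K → f]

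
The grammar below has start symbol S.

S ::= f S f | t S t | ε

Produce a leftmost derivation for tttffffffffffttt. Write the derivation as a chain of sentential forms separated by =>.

S => tSt => ttStt => tttSttt => tttfSfttt => tttffSffttt => tttfffSfffttt => tttffffSffffttt => tttfffffSfffffttt => tttffffffffffttt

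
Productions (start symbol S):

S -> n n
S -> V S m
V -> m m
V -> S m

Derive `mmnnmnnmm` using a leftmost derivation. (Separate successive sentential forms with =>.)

S=>VSm=>mmSm=>mmVSmm=>mmSmSmm=>mmnnmSmm=>mmnnmnnmm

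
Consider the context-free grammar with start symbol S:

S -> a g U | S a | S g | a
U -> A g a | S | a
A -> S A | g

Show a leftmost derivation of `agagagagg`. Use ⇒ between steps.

S ⇒ agU ⇒ agS ⇒ agSg ⇒ agSgg ⇒ agagUgg ⇒ agagSgg ⇒ agagagUgg ⇒ agagagSgg ⇒ agagagagg

S ⇒ agU   [S -> a g U]
agU ⇒ agS   [U -> S]
agS ⇒ agSg   [S -> S g]
agSg ⇒ agSgg   [S -> S g]
agSgg ⇒ agagUgg   [S -> a g U]
agagUgg ⇒ agagSgg   [U -> S]
agagSgg ⇒ agagagUgg   [S -> a g U]
agagagUgg ⇒ agagagSgg   [U -> S]
agagagSgg ⇒ agagagagg   [S -> a]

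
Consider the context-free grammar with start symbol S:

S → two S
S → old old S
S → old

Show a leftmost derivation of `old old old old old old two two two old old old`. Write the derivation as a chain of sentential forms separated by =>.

S => old old S   [S → old old S]
old old S => old old old old S   [S → old old S]
old old old old S => old old old old old old S   [S → old old S]
old old old old old old S => old old old old old old two S   [S → two S]
old old old old old old two S => old old old old old old two two S   [S → two S]
old old old old old old two two S => old old old old old old two two two S   [S → two S]
old old old old old old two two two S => old old old old old old two two two old old S   [S → old old S]
old old old old old old two two two old old S => old old old old old old two two two old old old   [S → old]

S => old old S => old old old old S => old old old old old old S => old old old old old old two S => old old old old old old two two S => old old old old old old two two two S => old old old old old old two two two old old S => old old old old old old two two two old old old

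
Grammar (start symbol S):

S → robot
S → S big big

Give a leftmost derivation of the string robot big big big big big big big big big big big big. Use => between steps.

S => S big big   [S → S big big]
S big big => S big big big big   [S → S big big]
S big big big big => S big big big big big big   [S → S big big]
S big big big big big big => S big big big big big big big big   [S → S big big]
S big big big big big big big big => S big big big big big big big big big big   [S → S big big]
S big big big big big big big big big big => S big big big big big big big big big big big big   [S → S big big]
S big big big big big big big big big big big big => robot big big big big big big big big big big big big   [S → robot]

S => S big big => S big big big big => S big big big big big big => S big big big big big big big big => S big big big big big big big big big big => S big big big big big big big big big big big big => robot big big big big big big big big big big big big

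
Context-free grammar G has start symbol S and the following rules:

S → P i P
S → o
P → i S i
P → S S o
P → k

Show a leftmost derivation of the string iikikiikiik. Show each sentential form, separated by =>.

S => PiP => iSiiP => iPiPiiP => iiSiiPiiP => iiPiPiiPiiP => iikiPiiPiiP => iikikiiPiiP => iikikiikiiP => iikikiikiik

S => PiP   [S → P i P]
PiP => iSiiP   [P → i S i]
iSiiP => iPiPiiP   [S → P i P]
iPiPiiP => iiSiiPiiP   [P → i S i]
iiSiiPiiP => iiPiPiiPiiP   [S → P i P]
iiPiPiiPiiP => iikiPiiPiiP   [P → k]
iikiPiiPiiP => iikikiiPiiP   [P → k]
iikikiiPiiP => iikikiikiiP   [P → k]
iikikiikiiP => iikikiikiik   [P → k]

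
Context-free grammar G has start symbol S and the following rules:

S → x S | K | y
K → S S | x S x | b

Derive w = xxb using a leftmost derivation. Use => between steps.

S => xS   [S → x S]
xS => xxS   [S → x S]
xxS => xxK   [S → K]
xxK => xxb   [K → b]

S => xS => xxS => xxK => xxb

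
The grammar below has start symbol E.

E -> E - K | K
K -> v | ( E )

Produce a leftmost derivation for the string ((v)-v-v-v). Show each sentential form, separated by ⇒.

E ⇒ K ⇒ (E) ⇒ (E-K) ⇒ (E-K-K) ⇒ (E-K-K-K) ⇒ (K-K-K-K) ⇒ ((E)-K-K-K) ⇒ ((K)-K-K-K) ⇒ ((v)-K-K-K) ⇒ ((v)-v-K-K) ⇒ ((v)-v-v-K) ⇒ ((v)-v-v-v)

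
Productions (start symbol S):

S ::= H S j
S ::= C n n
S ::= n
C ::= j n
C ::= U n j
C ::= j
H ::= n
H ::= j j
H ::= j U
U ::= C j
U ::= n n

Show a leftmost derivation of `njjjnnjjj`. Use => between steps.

S => HSj => nSj => nHSjj => njUSjj => njCjSjj => njjjSjj => njjjHSjjj => njjjnSjjj => njjjnnjjj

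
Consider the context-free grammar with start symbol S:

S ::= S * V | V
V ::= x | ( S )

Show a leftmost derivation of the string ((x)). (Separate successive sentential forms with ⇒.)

S⇒V⇒(S)⇒(V)⇒((S))⇒((V))⇒((x))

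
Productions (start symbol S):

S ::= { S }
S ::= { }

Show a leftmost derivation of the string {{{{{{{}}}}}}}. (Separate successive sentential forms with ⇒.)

S ⇒ {S}   [S ::= { S }]
{S} ⇒ {{S}}   [S ::= { S }]
{{S}} ⇒ {{{S}}}   [S ::= { S }]
{{{S}}} ⇒ {{{{S}}}}   [S ::= { S }]
{{{{S}}}} ⇒ {{{{{S}}}}}   [S ::= { S }]
{{{{{S}}}}} ⇒ {{{{{{S}}}}}}   [S ::= { S }]
{{{{{{S}}}}}} ⇒ {{{{{{{}}}}}}}   [S ::= { }]

S⇒{S}⇒{{S}}⇒{{{S}}}⇒{{{{S}}}}⇒{{{{{S}}}}}⇒{{{{{{S}}}}}}⇒{{{{{{{}}}}}}}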